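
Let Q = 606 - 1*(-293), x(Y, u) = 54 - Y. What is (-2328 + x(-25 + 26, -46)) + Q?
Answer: -1376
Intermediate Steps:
Q = 899 (Q = 606 + 293 = 899)
(-2328 + x(-25 + 26, -46)) + Q = (-2328 + (54 - (-25 + 26))) + 899 = (-2328 + (54 - 1*1)) + 899 = (-2328 + (54 - 1)) + 899 = (-2328 + 53) + 899 = -2275 + 899 = -1376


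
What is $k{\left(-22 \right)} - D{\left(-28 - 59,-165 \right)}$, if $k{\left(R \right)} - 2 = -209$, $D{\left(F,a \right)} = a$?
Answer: $-42$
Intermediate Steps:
$k{\left(R \right)} = -207$ ($k{\left(R \right)} = 2 - 209 = -207$)
$k{\left(-22 \right)} - D{\left(-28 - 59,-165 \right)} = -207 - -165 = -207 + 165 = -42$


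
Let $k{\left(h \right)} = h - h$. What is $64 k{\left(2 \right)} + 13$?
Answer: $13$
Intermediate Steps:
$k{\left(h \right)} = 0$
$64 k{\left(2 \right)} + 13 = 64 \cdot 0 + 13 = 0 + 13 = 13$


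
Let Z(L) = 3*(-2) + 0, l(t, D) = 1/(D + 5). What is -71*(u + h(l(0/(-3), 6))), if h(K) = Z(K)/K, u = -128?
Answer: 13774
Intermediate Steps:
l(t, D) = 1/(5 + D)
Z(L) = -6 (Z(L) = -6 + 0 = -6)
h(K) = -6/K
-71*(u + h(l(0/(-3), 6))) = -71*(-128 - 6/(1/(5 + 6))) = -71*(-128 - 6/(1/11)) = -71*(-128 - 6/1/11) = -71*(-128 - 6*11) = -71*(-128 - 66) = -71*(-194) = 13774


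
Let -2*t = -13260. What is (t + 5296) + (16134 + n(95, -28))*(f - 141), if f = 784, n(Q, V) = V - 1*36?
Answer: 10344936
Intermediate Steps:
t = 6630 (t = -½*(-13260) = 6630)
n(Q, V) = -36 + V (n(Q, V) = V - 36 = -36 + V)
(t + 5296) + (16134 + n(95, -28))*(f - 141) = (6630 + 5296) + (16134 + (-36 - 28))*(784 - 141) = 11926 + (16134 - 64)*643 = 11926 + 16070*643 = 11926 + 10333010 = 10344936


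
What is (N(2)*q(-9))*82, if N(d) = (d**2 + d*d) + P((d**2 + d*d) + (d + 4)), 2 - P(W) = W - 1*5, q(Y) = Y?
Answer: -738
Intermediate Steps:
P(W) = 7 - W (P(W) = 2 - (W - 1*5) = 2 - (W - 5) = 2 - (-5 + W) = 2 + (5 - W) = 7 - W)
N(d) = 3 - d (N(d) = (d**2 + d*d) + (7 - ((d**2 + d*d) + (d + 4))) = (d**2 + d**2) + (7 - ((d**2 + d**2) + (4 + d))) = 2*d**2 + (7 - (2*d**2 + (4 + d))) = 2*d**2 + (7 - (4 + d + 2*d**2)) = 2*d**2 + (7 + (-4 - d - 2*d**2)) = 2*d**2 + (3 - d - 2*d**2) = 3 - d)
(N(2)*q(-9))*82 = ((3 - 1*2)*(-9))*82 = ((3 - 2)*(-9))*82 = (1*(-9))*82 = -9*82 = -738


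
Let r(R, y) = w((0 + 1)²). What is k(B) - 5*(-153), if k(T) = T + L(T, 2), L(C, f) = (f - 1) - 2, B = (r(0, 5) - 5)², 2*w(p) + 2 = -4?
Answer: 828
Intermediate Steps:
w(p) = -3 (w(p) = -1 + (½)*(-4) = -1 - 2 = -3)
r(R, y) = -3
B = 64 (B = (-3 - 5)² = (-8)² = 64)
L(C, f) = -3 + f (L(C, f) = (-1 + f) - 2 = -3 + f)
k(T) = -1 + T (k(T) = T + (-3 + 2) = T - 1 = -1 + T)
k(B) - 5*(-153) = (-1 + 64) - 5*(-153) = 63 + 765 = 828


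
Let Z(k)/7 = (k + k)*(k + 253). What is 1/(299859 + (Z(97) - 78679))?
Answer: 1/696480 ≈ 1.4358e-6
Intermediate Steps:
Z(k) = 14*k*(253 + k) (Z(k) = 7*((k + k)*(k + 253)) = 7*((2*k)*(253 + k)) = 7*(2*k*(253 + k)) = 14*k*(253 + k))
1/(299859 + (Z(97) - 78679)) = 1/(299859 + (14*97*(253 + 97) - 78679)) = 1/(299859 + (14*97*350 - 78679)) = 1/(299859 + (475300 - 78679)) = 1/(299859 + 396621) = 1/696480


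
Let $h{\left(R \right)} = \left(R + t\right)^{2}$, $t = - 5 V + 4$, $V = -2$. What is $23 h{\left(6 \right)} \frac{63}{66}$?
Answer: $\frac{96600}{11} \approx 8781.8$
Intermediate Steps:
$t = 14$ ($t = \left(-5\right) \left(-2\right) + 4 = 10 + 4 = 14$)
$h{\left(R \right)} = \left(14 + R\right)^{2}$ ($h{\left(R \right)} = \left(R + 14\right)^{2} = \left(14 + R\right)^{2}$)
$23 h{\left(6 \right)} \frac{63}{66} = 23 \left(14 + 6\right)^{2} \cdot \frac{63}{66} = 23 \cdot 20^{2} \cdot 63 \cdot \frac{1}{66} = 23 \cdot 400 \cdot \frac{21}{22} = 9200 \cdot \frac{21}{22} = \frac{96600}{11}$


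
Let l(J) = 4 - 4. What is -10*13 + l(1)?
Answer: -130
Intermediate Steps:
l(J) = 0
-10*13 + l(1) = -10*13 + 0 = -130 + 0 = -130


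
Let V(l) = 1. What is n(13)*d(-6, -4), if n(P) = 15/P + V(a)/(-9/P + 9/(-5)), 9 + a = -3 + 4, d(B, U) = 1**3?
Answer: 1585/2106 ≈ 0.75261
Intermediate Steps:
d(B, U) = 1
a = -8 (a = -9 + (-3 + 4) = -9 + 1 = -8)
n(P) = 1/(-9/5 - 9/P) + 15/P (n(P) = 15/P + 1/(-9/P + 9/(-5)) = 15/P + 1/(-9/P + 9*(-1/5)) = 15/P + 1/(-9/P - 9/5) = 15/P + 1/(-9/5 - 9/P) = 1/(-9/5 - 9/P) + 15/P)
n(13)*d(-6, -4) = ((5/9)*(135 - 1*13**2 + 27*13)/(13*(5 + 13)))*1 = ((5/9)*(1/13)*(135 - 1*169 + 351)/18)*1 = ((5/9)*(1/13)*(1/18)*(135 - 169 + 351))*1 = ((5/9)*(1/13)*(1/18)*317)*1 = (1585/2106)*1 = 1585/2106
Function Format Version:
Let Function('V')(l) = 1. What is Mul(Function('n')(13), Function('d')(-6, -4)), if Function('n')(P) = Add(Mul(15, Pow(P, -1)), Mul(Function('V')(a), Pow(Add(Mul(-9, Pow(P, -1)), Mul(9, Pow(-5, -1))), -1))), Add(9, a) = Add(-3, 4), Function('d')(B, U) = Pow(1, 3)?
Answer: Rational(1585, 2106) ≈ 0.75261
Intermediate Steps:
Function('d')(B, U) = 1
a = -8 (a = Add(-9, Add(-3, 4)) = Add(-9, 1) = -8)
Function('n')(P) = Add(Pow(Add(Rational(-9, 5), Mul(-9, Pow(P, -1))), -1), Mul(15, Pow(P, -1))) (Function('n')(P) = Add(Mul(15, Pow(P, -1)), Mul(1, Pow(Add(Mul(-9, Pow(P, -1)), Mul(9, Pow(-5, -1))), -1))) = Add(Mul(15, Pow(P, -1)), Mul(1, Pow(Add(Mul(-9, Pow(P, -1)), Mul(9, Rational(-1, 5))), -1))) = Add(Mul(15, Pow(P, -1)), Mul(1, Pow(Add(Mul(-9, Pow(P, -1)), Rational(-9, 5)), -1))) = Add(Mul(15, Pow(P, -1)), Mul(1, Pow(Add(Rational(-9, 5), Mul(-9, Pow(P, -1))), -1))) = Add(Mul(15, Pow(P, -1)), Pow(Add(Rational(-9, 5), Mul(-9, Pow(P, -1))), -1)) = Add(Pow(Add(Rational(-9, 5), Mul(-9, Pow(P, -1))), -1), Mul(15, Pow(P, -1))))
Mul(Function('n')(13), Function('d')(-6, -4)) = Mul(Mul(Rational(5, 9), Pow(13, -1), Pow(Add(5, 13), -1), Add(135, Mul(-1, Pow(13, 2)), Mul(27, 13))), 1) = Mul(Mul(Rational(5, 9), Rational(1, 13), Pow(18, -1), Add(135, Mul(-1, 169), 351)), 1) = Mul(Mul(Rational(5, 9), Rational(1, 13), Rational(1, 18), Add(135, -169, 351)), 1) = Mul(Mul(Rational(5, 9), Rational(1, 13), Rational(1, 18), 317), 1) = Mul(Rational(1585, 2106), 1) = Rational(1585, 2106)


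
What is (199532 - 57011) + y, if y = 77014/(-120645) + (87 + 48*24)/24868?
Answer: 61084245506009/428599980 ≈ 1.4252e+5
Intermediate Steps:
y = -252243571/428599980 (y = 77014*(-1/120645) + (87 + 1152)*(1/24868) = -11002/17235 + 1239*(1/24868) = -11002/17235 + 1239/24868 = -252243571/428599980 ≈ -0.58853)
(199532 - 57011) + y = (199532 - 57011) - 252243571/428599980 = 142521 - 252243571/428599980 = 61084245506009/428599980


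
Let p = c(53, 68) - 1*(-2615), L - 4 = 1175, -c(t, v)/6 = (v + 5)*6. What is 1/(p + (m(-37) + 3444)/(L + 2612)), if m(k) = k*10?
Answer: -3791/46209 ≈ -0.082040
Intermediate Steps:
c(t, v) = -180 - 36*v (c(t, v) = -6*(v + 5)*6 = -6*(5 + v)*6 = -6*(30 + 6*v) = -180 - 36*v)
L = 1179 (L = 4 + 1175 = 1179)
m(k) = 10*k
p = -13 (p = (-180 - 36*68) - 1*(-2615) = (-180 - 2448) + 2615 = -2628 + 2615 = -13)
1/(p + (m(-37) + 3444)/(L + 2612)) = 1/(-13 + (10*(-37) + 3444)/(1179 + 2612)) = 1/(-13 + (-370 + 3444)/3791) = 1/(-13 + 3074*(1/3791)) = 1/(-13 + 3074/3791) = 1/(-46209/3791) = -3791/46209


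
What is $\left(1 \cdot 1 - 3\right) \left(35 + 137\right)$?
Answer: $-344$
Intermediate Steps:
$\left(1 \cdot 1 - 3\right) \left(35 + 137\right) = \left(1 - 3\right) 172 = \left(-2\right) 172 = -344$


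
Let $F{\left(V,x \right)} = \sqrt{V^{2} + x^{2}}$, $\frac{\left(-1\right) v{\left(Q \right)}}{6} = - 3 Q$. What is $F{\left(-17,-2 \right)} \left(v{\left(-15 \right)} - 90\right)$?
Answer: $- 360 \sqrt{293} \approx -6162.2$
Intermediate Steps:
$v{\left(Q \right)} = 18 Q$ ($v{\left(Q \right)} = - 6 \left(- 3 Q\right) = 18 Q$)
$F{\left(-17,-2 \right)} \left(v{\left(-15 \right)} - 90\right) = \sqrt{\left(-17\right)^{2} + \left(-2\right)^{2}} \left(18 \left(-15\right) - 90\right) = \sqrt{289 + 4} \left(-270 - 90\right) = \sqrt{293} \left(-360\right) = - 360 \sqrt{293}$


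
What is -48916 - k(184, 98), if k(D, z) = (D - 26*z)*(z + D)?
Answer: 617732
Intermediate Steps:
k(D, z) = (D + z)*(D - 26*z) (k(D, z) = (D - 26*z)*(D + z) = (D + z)*(D - 26*z))
-48916 - k(184, 98) = -48916 - (184**2 - 26*98**2 - 25*184*98) = -48916 - (33856 - 26*9604 - 450800) = -48916 - (33856 - 249704 - 450800) = -48916 - 1*(-666648) = -48916 + 666648 = 617732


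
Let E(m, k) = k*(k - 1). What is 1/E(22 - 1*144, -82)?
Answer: 1/6806 ≈ 0.00014693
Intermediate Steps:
E(m, k) = k*(-1 + k)
1/E(22 - 1*144, -82) = 1/(-82*(-1 - 82)) = 1/(-82*(-83)) = 1/6806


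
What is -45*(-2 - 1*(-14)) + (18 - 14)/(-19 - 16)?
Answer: -18904/35 ≈ -540.11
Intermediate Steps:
-45*(-2 - 1*(-14)) + (18 - 14)/(-19 - 16) = -45*(-2 + 14) + 4/(-35) = -45*12 + 4*(-1/35) = -540 - 4/35 = -18904/35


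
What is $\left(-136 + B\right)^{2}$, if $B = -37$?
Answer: $29929$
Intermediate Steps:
$\left(-136 + B\right)^{2} = \left(-136 - 37\right)^{2} = \left(-173\right)^{2} = 29929$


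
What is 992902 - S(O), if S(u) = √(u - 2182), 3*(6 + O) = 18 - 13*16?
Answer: 992902 - I*√20262/3 ≈ 9.929e+5 - 47.448*I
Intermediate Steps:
O = -208/3 (O = -6 + (18 - 13*16)/3 = -6 + (18 - 208)/3 = -6 + (⅓)*(-190) = -6 - 190/3 = -208/3 ≈ -69.333)
S(u) = √(-2182 + u)
992902 - S(O) = 992902 - √(-2182 - 208/3) = 992902 - √(-6754/3) = 992902 - I*√20262/3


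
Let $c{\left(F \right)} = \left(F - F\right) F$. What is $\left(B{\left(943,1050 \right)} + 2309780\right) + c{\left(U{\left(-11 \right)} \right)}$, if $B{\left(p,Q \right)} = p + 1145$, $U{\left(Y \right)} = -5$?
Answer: $2311868$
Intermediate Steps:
$B{\left(p,Q \right)} = 1145 + p$
$c{\left(F \right)} = 0$ ($c{\left(F \right)} = 0 F = 0$)
$\left(B{\left(943,1050 \right)} + 2309780\right) + c{\left(U{\left(-11 \right)} \right)} = \left(\left(1145 + 943\right) + 2309780\right) + 0 = \left(2088 + 2309780\right) + 0 = 2311868 + 0 = 2311868$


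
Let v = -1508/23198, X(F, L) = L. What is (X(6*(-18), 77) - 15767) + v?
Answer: -181989064/11599 ≈ -15690.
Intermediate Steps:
v = -754/11599 (v = -1508*1/23198 = -754/11599 ≈ -0.065006)
(X(6*(-18), 77) - 15767) + v = (77 - 15767) - 754/11599 = -15690 - 754/11599 = -181989064/11599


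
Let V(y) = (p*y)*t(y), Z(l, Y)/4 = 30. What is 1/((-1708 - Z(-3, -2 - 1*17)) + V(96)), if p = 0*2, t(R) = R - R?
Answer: -1/1828 ≈ -0.00054705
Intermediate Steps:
Z(l, Y) = 120 (Z(l, Y) = 4*30 = 120)
t(R) = 0
p = 0
V(y) = 0 (V(y) = (0*y)*0 = 0*0 = 0)
1/((-1708 - Z(-3, -2 - 1*17)) + V(96)) = 1/((-1708 - 1*120) + 0) = 1/((-1708 - 120) + 0) = 1/(-1828 + 0) = 1/(-1828) = -1/1828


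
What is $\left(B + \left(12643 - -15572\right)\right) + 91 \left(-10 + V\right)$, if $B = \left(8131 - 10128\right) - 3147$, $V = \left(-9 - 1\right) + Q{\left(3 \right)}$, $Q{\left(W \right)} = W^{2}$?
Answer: $22070$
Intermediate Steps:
$V = -1$ ($V = \left(-9 - 1\right) + 3^{2} = -10 + 9 = -1$)
$B = -5144$ ($B = -1997 - 3147 = -5144$)
$\left(B + \left(12643 - -15572\right)\right) + 91 \left(-10 + V\right) = \left(-5144 + \left(12643 - -15572\right)\right) + 91 \left(-10 - 1\right) = \left(-5144 + \left(12643 + 15572\right)\right) + 91 \left(-11\right) = \left(-5144 + 28215\right) - 1001 = 23071 - 1001 = 22070$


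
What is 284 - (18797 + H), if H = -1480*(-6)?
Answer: -27393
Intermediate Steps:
H = 8880
284 - (18797 + H) = 284 - (18797 + 8880) = 284 - 1*27677 = 284 - 27677 = -27393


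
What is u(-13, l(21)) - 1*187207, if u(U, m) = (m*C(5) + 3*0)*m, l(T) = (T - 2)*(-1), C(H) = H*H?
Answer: -178182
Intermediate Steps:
C(H) = H**2
l(T) = 2 - T (l(T) = (-2 + T)*(-1) = 2 - T)
u(U, m) = 25*m**2 (u(U, m) = (m*5**2 + 3*0)*m = (m*25 + 0)*m = (25*m + 0)*m = (25*m)*m = 25*m**2)
u(-13, l(21)) - 1*187207 = 25*(2 - 1*21)**2 - 1*187207 = 25*(2 - 21)**2 - 187207 = 25*(-19)**2 - 187207 = 25*361 - 187207 = 9025 - 187207 = -178182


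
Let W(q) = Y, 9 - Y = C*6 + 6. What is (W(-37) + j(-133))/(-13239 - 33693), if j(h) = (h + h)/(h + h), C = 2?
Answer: 2/11733 ≈ 0.00017046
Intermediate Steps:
Y = -9 (Y = 9 - (2*6 + 6) = 9 - (12 + 6) = 9 - 1*18 = 9 - 18 = -9)
j(h) = 1 (j(h) = (2*h)/((2*h)) = (2*h)*(1/(2*h)) = 1)
W(q) = -9
(W(-37) + j(-133))/(-13239 - 33693) = (-9 + 1)/(-13239 - 33693) = -8/(-46932) = -8*(-1/46932) = 2/11733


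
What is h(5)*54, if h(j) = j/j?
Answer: 54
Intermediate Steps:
h(j) = 1
h(5)*54 = 1*54 = 54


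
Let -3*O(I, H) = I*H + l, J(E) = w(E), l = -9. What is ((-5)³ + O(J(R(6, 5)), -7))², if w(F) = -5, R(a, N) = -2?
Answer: 160801/9 ≈ 17867.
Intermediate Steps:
J(E) = -5
O(I, H) = 3 - H*I/3 (O(I, H) = -(I*H - 9)/3 = -(H*I - 9)/3 = -(-9 + H*I)/3 = 3 - H*I/3)
((-5)³ + O(J(R(6, 5)), -7))² = ((-5)³ + (3 - ⅓*(-7)*(-5)))² = (-125 + (3 - 35/3))² = (-125 - 26/3)² = (-401/3)² = 160801/9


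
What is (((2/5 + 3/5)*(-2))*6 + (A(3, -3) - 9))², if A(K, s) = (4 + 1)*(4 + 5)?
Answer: 576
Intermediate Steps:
A(K, s) = 45 (A(K, s) = 5*9 = 45)
(((2/5 + 3/5)*(-2))*6 + (A(3, -3) - 9))² = (((2/5 + 3/5)*(-2))*6 + (45 - 9))² = (((2*(⅕) + 3*(⅕))*(-2))*6 + 36)² = (((⅖ + ⅗)*(-2))*6 + 36)² = ((1*(-2))*6 + 36)² = (-2*6 + 36)² = (-12 + 36)² = 24² = 576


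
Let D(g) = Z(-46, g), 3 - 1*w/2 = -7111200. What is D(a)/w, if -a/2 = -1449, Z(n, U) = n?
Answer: -23/7111203 ≈ -3.2343e-6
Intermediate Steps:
w = 14222406 (w = 6 - 2*(-7111200) = 6 + 14222400 = 14222406)
a = 2898 (a = -2*(-1449) = 2898)
D(g) = -46
D(a)/w = -46/14222406 = -46*1/14222406 = -23/7111203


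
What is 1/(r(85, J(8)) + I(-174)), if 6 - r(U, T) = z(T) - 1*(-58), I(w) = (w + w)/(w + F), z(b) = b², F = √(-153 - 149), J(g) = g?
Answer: -7514/856747 - 3*I*√302/3426988 ≈ -0.0087704 - 1.5213e-5*I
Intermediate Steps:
F = I*√302 (F = √(-302) = I*√302 ≈ 17.378*I)
I(w) = 2*w/(w + I*√302) (I(w) = (w + w)/(w + I*√302) = (2*w)/(w + I*√302) = 2*w/(w + I*√302))
r(U, T) = -52 - T² (r(U, T) = 6 - (T² - 1*(-58)) = 6 - (T² + 58) = 6 - (58 + T²) = 6 + (-58 - T²) = -52 - T²)
1/(r(85, J(8)) + I(-174)) = 1/((-52 - 1*8²) + 2*(-174)/(-174 + I*√302)) = 1/((-52 - 1*64) - 348/(-174 + I*√302)) = 1/((-52 - 64) - 348/(-174 + I*√302)) = 1/(-116 - 348/(-174 + I*√302))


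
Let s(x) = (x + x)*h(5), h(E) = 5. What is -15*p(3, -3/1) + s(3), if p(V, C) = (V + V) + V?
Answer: -105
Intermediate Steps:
s(x) = 10*x (s(x) = (x + x)*5 = (2*x)*5 = 10*x)
p(V, C) = 3*V (p(V, C) = 2*V + V = 3*V)
-15*p(3, -3/1) + s(3) = -45*3 + 10*3 = -15*9 + 30 = -135 + 30 = -105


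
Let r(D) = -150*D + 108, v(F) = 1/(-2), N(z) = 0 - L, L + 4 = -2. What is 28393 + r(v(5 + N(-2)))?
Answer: 28576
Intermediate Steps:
L = -6 (L = -4 - 2 = -6)
N(z) = 6 (N(z) = 0 - 1*(-6) = 0 + 6 = 6)
v(F) = -1/2
r(D) = 108 - 150*D
28393 + r(v(5 + N(-2))) = 28393 + (108 - 150*(-1/2)) = 28393 + (108 + 75) = 28393 + 183 = 28576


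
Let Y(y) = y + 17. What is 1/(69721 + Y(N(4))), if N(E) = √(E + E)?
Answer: 34869/2431694318 - √2/2431694318 ≈ 1.4339e-5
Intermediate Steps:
N(E) = √2*√E (N(E) = √(2*E) = √2*√E)
Y(y) = 17 + y
1/(69721 + Y(N(4))) = 1/(69721 + (17 + √2*√4)) = 1/(69721 + (17 + √2*2)) = 1/(69721 + (17 + 2*√2)) = 1/(69738 + 2*√2)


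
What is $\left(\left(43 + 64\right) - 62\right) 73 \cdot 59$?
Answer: $193815$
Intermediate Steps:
$\left(\left(43 + 64\right) - 62\right) 73 \cdot 59 = \left(107 - 62\right) 73 \cdot 59 = 45 \cdot 73 \cdot 59 = 3285 \cdot 59 = 193815$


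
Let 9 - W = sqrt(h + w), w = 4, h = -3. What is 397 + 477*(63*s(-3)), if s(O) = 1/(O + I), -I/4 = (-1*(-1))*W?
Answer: -2308/5 ≈ -461.60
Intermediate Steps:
W = 8 (W = 9 - sqrt(-3 + 4) = 9 - sqrt(1) = 9 - 1*1 = 9 - 1 = 8)
I = -32 (I = -4*(-1*(-1))*8 = -4*8 = -32)
s(O) = 1/(-32 + O) (s(O) = 1/(O - 32) = 1/(-32 + O))
397 + 477*(63*s(-3)) = 397 + 477*(63/(-32 - 3)) = 397 + 477*(63/(-35)) = 397 + 477*(63*(-1/35)) = 397 + 477*(-9/5) = 397 - 4293/5 = -2308/5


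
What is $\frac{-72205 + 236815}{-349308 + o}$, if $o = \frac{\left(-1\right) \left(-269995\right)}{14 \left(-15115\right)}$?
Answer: $- \frac{1393324884}{2956693435} \approx -0.47124$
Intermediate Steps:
$o = - \frac{53999}{42322}$ ($o = \frac{269995}{-211610} = 269995 \left(- \frac{1}{211610}\right) = - \frac{53999}{42322} \approx -1.2759$)
$\frac{-72205 + 236815}{-349308 + o} = \frac{-72205 + 236815}{-349308 - \frac{53999}{42322}} = \frac{164610}{- \frac{14783467175}{42322}} = 164610 \left(- \frac{42322}{14783467175}\right) = - \frac{1393324884}{2956693435}$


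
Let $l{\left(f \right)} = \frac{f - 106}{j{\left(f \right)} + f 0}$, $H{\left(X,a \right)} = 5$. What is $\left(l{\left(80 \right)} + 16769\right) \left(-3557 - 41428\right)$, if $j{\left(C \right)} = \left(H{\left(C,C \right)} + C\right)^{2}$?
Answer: $- \frac{1090040523003}{1445} \approx -7.5435 \cdot 10^{8}$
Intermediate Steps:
$j{\left(C \right)} = \left(5 + C\right)^{2}$
$l{\left(f \right)} = \frac{-106 + f}{\left(5 + f\right)^{2}}$ ($l{\left(f \right)} = \frac{f - 106}{\left(5 + f\right)^{2} + f 0} = \frac{-106 + f}{\left(5 + f\right)^{2} + 0} = \frac{-106 + f}{\left(5 + f\right)^{2}}$)
$\left(l{\left(80 \right)} + 16769\right) \left(-3557 - 41428\right) = \left(\frac{-106 + 80}{\left(5 + 80\right)^{2}} + 16769\right) \left(-3557 - 41428\right) = \left(\frac{1}{7225} \left(-26\right) + 16769\right) \left(-44985\right) = \left(- \frac{26}{7225} + 16769\right) \left(-44985\right) = \frac{121155999}{7225} \left(-44985\right) = - \frac{1090040523003}{1445}$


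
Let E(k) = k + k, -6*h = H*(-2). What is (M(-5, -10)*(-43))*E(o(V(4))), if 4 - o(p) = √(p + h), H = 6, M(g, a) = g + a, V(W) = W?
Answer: 5160 - 1290*√6 ≈ 2000.2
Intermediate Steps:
M(g, a) = a + g
h = 2 (h = -(-2) = -⅙*(-12) = 2)
o(p) = 4 - √(2 + p) (o(p) = 4 - √(p + 2) = 4 - √(2 + p))
E(k) = 2*k
(M(-5, -10)*(-43))*E(o(V(4))) = ((-10 - 5)*(-43))*(2*(4 - √(2 + 4))) = (-15*(-43))*(2*(4 - √6)) = 645*(8 - 2*√6) = 5160 - 1290*√6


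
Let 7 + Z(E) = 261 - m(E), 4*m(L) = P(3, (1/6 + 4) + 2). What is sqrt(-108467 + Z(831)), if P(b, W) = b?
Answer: 3*I*sqrt(48095)/2 ≈ 328.96*I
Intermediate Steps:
m(L) = 3/4 (m(L) = (1/4)*3 = 3/4)
Z(E) = 1013/4 (Z(E) = -7 + (261 - 1*3/4) = -7 + (261 - 3/4) = -7 + 1041/4 = 1013/4)
sqrt(-108467 + Z(831)) = sqrt(-108467 + 1013/4) = sqrt(-432855/4) = 3*I*sqrt(48095)/2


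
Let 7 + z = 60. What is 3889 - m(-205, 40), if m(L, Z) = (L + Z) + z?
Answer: 4001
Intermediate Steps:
z = 53 (z = -7 + 60 = 53)
m(L, Z) = 53 + L + Z (m(L, Z) = (L + Z) + 53 = 53 + L + Z)
3889 - m(-205, 40) = 3889 - (53 - 205 + 40) = 3889 - 1*(-112) = 3889 + 112 = 4001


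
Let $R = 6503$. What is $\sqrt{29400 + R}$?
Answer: $\sqrt{35903} \approx 189.48$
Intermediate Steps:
$\sqrt{29400 + R} = \sqrt{29400 + 6503} = \sqrt{35903}$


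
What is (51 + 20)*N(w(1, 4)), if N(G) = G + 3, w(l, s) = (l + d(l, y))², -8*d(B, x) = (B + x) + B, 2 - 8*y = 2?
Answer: 4047/16 ≈ 252.94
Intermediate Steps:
y = 0 (y = ¼ - ⅛*2 = ¼ - ¼ = 0)
d(B, x) = -B/4 - x/8 (d(B, x) = -((B + x) + B)/8 = -(x + 2*B)/8 = -B/4 - x/8)
w(l, s) = 9*l²/16 (w(l, s) = (l + (-l/4 - ⅛*0))² = (l + (-l/4 + 0))² = (l - l/4)² = (3*l/4)² = 9*l²/16)
N(G) = 3 + G
(51 + 20)*N(w(1, 4)) = (51 + 20)*(3 + (9/16)*1²) = 71*(3 + (9/16)*1) = 71*(3 + 9/16) = 71*(57/16) = 4047/16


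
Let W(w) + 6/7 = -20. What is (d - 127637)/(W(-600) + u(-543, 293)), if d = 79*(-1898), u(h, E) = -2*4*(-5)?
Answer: -1943053/134 ≈ -14500.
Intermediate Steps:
W(w) = -146/7 (W(w) = -6/7 - 20 = -146/7)
u(h, E) = 40 (u(h, E) = -8*(-5) = 40)
d = -149942
(d - 127637)/(W(-600) + u(-543, 293)) = (-149942 - 127637)/(-146/7 + 40) = -277579/134/7 = -277579*7/134 = -1943053/134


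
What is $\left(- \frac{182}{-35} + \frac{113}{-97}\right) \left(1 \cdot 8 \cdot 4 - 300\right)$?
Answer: $- \frac{524476}{485} \approx -1081.4$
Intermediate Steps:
$\left(- \frac{182}{-35} + \frac{113}{-97}\right) \left(1 \cdot 8 \cdot 4 - 300\right) = \left(\left(-182\right) \left(- \frac{1}{35}\right) + 113 \left(- \frac{1}{97}\right)\right) \left(8 \cdot 4 - 300\right) = \left(\frac{26}{5} - \frac{113}{97}\right) \left(32 - 300\right) = \frac{1957}{485} \left(-268\right) = - \frac{524476}{485}$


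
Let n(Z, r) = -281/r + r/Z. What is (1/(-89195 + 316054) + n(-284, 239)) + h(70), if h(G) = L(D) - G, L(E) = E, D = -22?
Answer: -1447704497227/15398281484 ≈ -94.017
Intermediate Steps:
h(G) = -22 - G
(1/(-89195 + 316054) + n(-284, 239)) + h(70) = (1/(-89195 + 316054) + (-281/239 + 239/(-284))) + (-22 - 1*70) = (1/226859 + (-281*1/239 + 239*(-1/284))) + (-22 - 70) = (1/226859 + (-281/239 - 239/284)) - 92 = (1/226859 - 136925/67876) - 92 = -31062600699/15398281484 - 92 = -1447704497227/15398281484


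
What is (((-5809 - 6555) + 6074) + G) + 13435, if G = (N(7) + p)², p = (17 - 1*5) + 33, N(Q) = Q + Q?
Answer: 10626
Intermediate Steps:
N(Q) = 2*Q
p = 45 (p = (17 - 5) + 33 = 12 + 33 = 45)
G = 3481 (G = (2*7 + 45)² = (14 + 45)² = 59² = 3481)
(((-5809 - 6555) + 6074) + G) + 13435 = (((-5809 - 6555) + 6074) + 3481) + 13435 = ((-12364 + 6074) + 3481) + 13435 = (-6290 + 3481) + 13435 = -2809 + 13435 = 10626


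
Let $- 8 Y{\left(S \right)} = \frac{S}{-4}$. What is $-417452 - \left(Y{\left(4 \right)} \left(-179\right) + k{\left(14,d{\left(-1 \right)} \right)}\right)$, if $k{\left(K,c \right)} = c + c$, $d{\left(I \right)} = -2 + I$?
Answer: $- \frac{3339389}{8} \approx -4.1742 \cdot 10^{5}$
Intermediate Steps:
$Y{\left(S \right)} = \frac{S}{32}$ ($Y{\left(S \right)} = - \frac{S \frac{1}{-4}}{8} = - \frac{S \left(- \frac{1}{4}\right)}{8} = - \frac{\left(- \frac{1}{4}\right) S}{8} = \frac{S}{32}$)
$k{\left(K,c \right)} = 2 c$
$-417452 - \left(Y{\left(4 \right)} \left(-179\right) + k{\left(14,d{\left(-1 \right)} \right)}\right) = -417452 - \left(\frac{1}{32} \cdot 4 \left(-179\right) + 2 \left(-2 - 1\right)\right) = -417452 - \left(\frac{1}{8} \left(-179\right) + 2 \left(-3\right)\right) = -417452 - \left(- \frac{179}{8} - 6\right) = -417452 - - \frac{227}{8} = -417452 + \frac{227}{8} = - \frac{3339389}{8}$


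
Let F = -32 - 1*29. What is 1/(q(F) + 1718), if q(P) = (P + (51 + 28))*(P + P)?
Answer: -1/478 ≈ -0.0020920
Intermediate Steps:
F = -61 (F = -32 - 29 = -61)
q(P) = 2*P*(79 + P) (q(P) = (P + 79)*(2*P) = (79 + P)*(2*P) = 2*P*(79 + P))
1/(q(F) + 1718) = 1/(2*(-61)*(79 - 61) + 1718) = 1/(2*(-61)*18 + 1718) = 1/(-2196 + 1718) = 1/(-478) = -1/478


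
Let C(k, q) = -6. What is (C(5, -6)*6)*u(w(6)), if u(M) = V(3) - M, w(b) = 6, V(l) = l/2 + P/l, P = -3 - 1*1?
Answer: 210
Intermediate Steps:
P = -4 (P = -3 - 1 = -4)
V(l) = l/2 - 4/l
u(M) = ⅙ - M (u(M) = ((½)*3 - 4/3) - M = (3/2 - 4*⅓) - M = (3/2 - 4/3) - M = ⅙ - M)
(C(5, -6)*6)*u(w(6)) = (-6*6)*(⅙ - 1*6) = -36*(⅙ - 6) = -36*(-35/6) = 210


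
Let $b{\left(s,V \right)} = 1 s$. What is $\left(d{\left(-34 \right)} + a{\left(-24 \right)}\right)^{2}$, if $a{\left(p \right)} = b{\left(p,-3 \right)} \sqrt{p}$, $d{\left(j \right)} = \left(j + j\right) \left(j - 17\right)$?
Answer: $12013200 - 332928 i \sqrt{6} \approx 1.2013 \cdot 10^{7} - 8.155 \cdot 10^{5} i$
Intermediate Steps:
$b{\left(s,V \right)} = s$
$d{\left(j \right)} = 2 j \left(-17 + j\right)$
$a{\left(p \right)} = p^{\frac{3}{2}}$ ($a{\left(p \right)} = p \sqrt{p} = p^{\frac{3}{2}}$)
$\left(d{\left(-34 \right)} + a{\left(-24 \right)}\right)^{2} = \left(2 \left(-34\right) \left(-17 - 34\right) + \left(-24\right)^{\frac{3}{2}}\right)^{2} = \left(2 \left(-34\right) \left(-51\right) - 48 i \sqrt{6}\right)^{2} = \left(3468 - 48 i \sqrt{6}\right)^{2}$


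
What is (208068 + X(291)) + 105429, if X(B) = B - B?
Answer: 313497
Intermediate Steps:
X(B) = 0
(208068 + X(291)) + 105429 = (208068 + 0) + 105429 = 208068 + 105429 = 313497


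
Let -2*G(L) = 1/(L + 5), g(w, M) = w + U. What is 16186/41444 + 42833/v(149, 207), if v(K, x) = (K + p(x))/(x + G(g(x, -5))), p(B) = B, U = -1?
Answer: 183730961007/7377032 ≈ 24906.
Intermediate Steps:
g(w, M) = -1 + w (g(w, M) = w - 1 = -1 + w)
G(L) = -1/(2*(5 + L)) (G(L) = -1/(2*(L + 5)) = -1/(2*(5 + L)))
v(K, x) = (K + x)/(x - 1/(8 + 2*x)) (v(K, x) = (K + x)/(x - 1/(10 + 2*(-1 + x))) = (K + x)/(x - 1/(10 + (-2 + 2*x))) = (K + x)/(x - 1/(8 + 2*x)))
16186/41444 + 42833/v(149, 207) = 16186/41444 + 42833/((2*(4 + 207)*(149 + 207)/(-1 + 2*207*(4 + 207)))) = 16186*(1/41444) + 42833/((2*211*356/(-1 + 2*207*211))) = 8093/20722 + 42833/((2*211*356/(-1 + 87354))) = 8093/20722 + 42833/((2*211*356/87353)) = 8093/20722 + 42833/((2*(1/87353)*211*356)) = 8093/20722 + 42833/(150232/87353) = 8093/20722 + 42833*(87353/150232) = 8093/20722 + 17732659/712 = 183730961007/7377032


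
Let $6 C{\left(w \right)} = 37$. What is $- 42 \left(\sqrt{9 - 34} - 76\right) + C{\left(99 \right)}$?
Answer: $\frac{19189}{6} - 210 i \approx 3198.2 - 210.0 i$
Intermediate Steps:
$C{\left(w \right)} = \frac{37}{6}$ ($C{\left(w \right)} = \frac{1}{6} \cdot 37 = \frac{37}{6}$)
$- 42 \left(\sqrt{9 - 34} - 76\right) + C{\left(99 \right)} = - 42 \left(\sqrt{9 - 34} - 76\right) + \frac{37}{6} = - 42 \left(\sqrt{-25} - 76\right) + \frac{37}{6} = - 42 \left(5 i - 76\right) + \frac{37}{6} = - 42 \left(-76 + 5 i\right) + \frac{37}{6} = \left(3192 - 210 i\right) + \frac{37}{6} = \frac{19189}{6} - 210 i$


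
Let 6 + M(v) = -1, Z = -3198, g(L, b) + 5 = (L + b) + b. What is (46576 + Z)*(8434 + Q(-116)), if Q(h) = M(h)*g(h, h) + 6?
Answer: 473297358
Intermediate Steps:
g(L, b) = -5 + L + 2*b (g(L, b) = -5 + ((L + b) + b) = -5 + (L + 2*b) = -5 + L + 2*b)
M(v) = -7 (M(v) = -6 - 1 = -7)
Q(h) = 41 - 21*h (Q(h) = -7*(-5 + h + 2*h) + 6 = -7*(-5 + 3*h) + 6 = (35 - 21*h) + 6 = 41 - 21*h)
(46576 + Z)*(8434 + Q(-116)) = (46576 - 3198)*(8434 + (41 - 21*(-116))) = 43378*(8434 + (41 + 2436)) = 43378*(8434 + 2477) = 43378*10911 = 473297358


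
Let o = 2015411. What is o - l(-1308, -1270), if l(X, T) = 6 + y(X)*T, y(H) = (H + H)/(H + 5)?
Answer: 2629395035/1303 ≈ 2.0180e+6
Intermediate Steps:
y(H) = 2*H/(5 + H) (y(H) = (2*H)/(5 + H) = 2*H/(5 + H))
l(X, T) = 6 + 2*T*X/(5 + X) (l(X, T) = 6 + (2*X/(5 + X))*T = 6 + 2*T*X/(5 + X))
o - l(-1308, -1270) = 2015411 - 2*(15 + 3*(-1308) - 1270*(-1308))/(5 - 1308) = 2015411 - 2*(15 - 3924 + 1661160)/(-1303) = 2015411 - 2*(-1)*1657251/1303 = 2015411 - 1*(-3314502/1303) = 2015411 + 3314502/1303 = 2629395035/1303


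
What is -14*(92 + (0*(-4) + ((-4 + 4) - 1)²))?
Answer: -1302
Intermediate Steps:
-14*(92 + (0*(-4) + ((-4 + 4) - 1)²)) = -14*(92 + (0 + (0 - 1)²)) = -14*(92 + (0 + (-1)²)) = -14*(92 + (0 + 1)) = -14*(92 + 1) = -14*93 = -1302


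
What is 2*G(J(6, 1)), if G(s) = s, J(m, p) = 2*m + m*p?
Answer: 36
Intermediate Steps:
2*G(J(6, 1)) = 2*(6*(2 + 1)) = 2*(6*3) = 2*18 = 36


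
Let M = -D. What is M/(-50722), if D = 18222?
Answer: 9111/25361 ≈ 0.35925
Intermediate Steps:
M = -18222 (M = -1*18222 = -18222)
M/(-50722) = -18222/(-50722) = -18222*(-1/50722) = 9111/25361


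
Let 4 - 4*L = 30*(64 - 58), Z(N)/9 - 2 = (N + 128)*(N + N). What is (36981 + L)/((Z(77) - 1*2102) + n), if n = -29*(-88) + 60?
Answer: 36937/284658 ≈ 0.12976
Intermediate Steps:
Z(N) = 18 + 18*N*(128 + N) (Z(N) = 18 + 9*((N + 128)*(N + N)) = 18 + 9*((128 + N)*(2*N)) = 18 + 9*(2*N*(128 + N)) = 18 + 18*N*(128 + N))
n = 2612 (n = 2552 + 60 = 2612)
L = -44 (L = 1 - 15*(64 - 58)/2 = 1 - 15*6/2 = 1 - ¼*180 = 1 - 45 = -44)
(36981 + L)/((Z(77) - 1*2102) + n) = (36981 - 44)/(((18 + 18*77² + 2304*77) - 1*2102) + 2612) = 36937/(((18 + 18*5929 + 177408) - 2102) + 2612) = 36937/(((18 + 106722 + 177408) - 2102) + 2612) = 36937/((284148 - 2102) + 2612) = 36937/(282046 + 2612) = 36937/284658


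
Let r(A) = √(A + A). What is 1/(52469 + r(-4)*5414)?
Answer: 52469/2987487129 - 10828*I*√2/2987487129 ≈ 1.7563e-5 - 5.1257e-6*I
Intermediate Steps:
r(A) = √2*√A (r(A) = √(2*A) = √2*√A)
1/(52469 + r(-4)*5414) = 1/(52469 + (√2*√(-4))*5414) = 1/(52469 + (√2*(2*I))*5414) = 1/(52469 + (2*I*√2)*5414) = 1/(52469 + 10828*I*√2)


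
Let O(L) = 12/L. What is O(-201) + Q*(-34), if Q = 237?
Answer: -539890/67 ≈ -8058.1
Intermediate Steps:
O(-201) + Q*(-34) = 12/(-201) + 237*(-34) = 12*(-1/201) - 8058 = -4/67 - 8058 = -539890/67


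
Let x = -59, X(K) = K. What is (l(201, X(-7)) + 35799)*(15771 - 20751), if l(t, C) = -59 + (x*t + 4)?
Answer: -118947300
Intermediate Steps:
l(t, C) = -55 - 59*t (l(t, C) = -59 + (-59*t + 4) = -59 + (4 - 59*t) = -55 - 59*t)
(l(201, X(-7)) + 35799)*(15771 - 20751) = ((-55 - 59*201) + 35799)*(15771 - 20751) = ((-55 - 11859) + 35799)*(-4980) = (-11914 + 35799)*(-4980) = 23885*(-4980) = -118947300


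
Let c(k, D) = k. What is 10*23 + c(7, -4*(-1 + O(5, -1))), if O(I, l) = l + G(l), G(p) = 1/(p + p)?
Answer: 237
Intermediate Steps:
G(p) = 1/(2*p)
O(I, l) = l + 1/(2*l)
10*23 + c(7, -4*(-1 + O(5, -1))) = 10*23 + 7 = 230 + 7 = 237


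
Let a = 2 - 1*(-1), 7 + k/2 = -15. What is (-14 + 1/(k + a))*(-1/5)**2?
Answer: -23/41 ≈ -0.56098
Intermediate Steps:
k = -44 (k = -14 + 2*(-15) = -14 - 30 = -44)
a = 3 (a = 2 + 1 = 3)
(-14 + 1/(k + a))*(-1/5)**2 = (-14 + 1/(-44 + 3))*(-1/5)**2 = (-14 + 1/(-41))*(-1*1/5)**2 = (-14 - 1/41)*(-1/5)**2 = -575/41*1/25 = -23/41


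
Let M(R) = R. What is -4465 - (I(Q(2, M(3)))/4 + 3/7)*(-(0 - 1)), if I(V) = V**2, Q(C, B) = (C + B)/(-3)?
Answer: -1125463/252 ≈ -4466.1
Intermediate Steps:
Q(C, B) = -B/3 - C/3 (Q(C, B) = (B + C)*(-1/3) = -B/3 - C/3)
-4465 - (I(Q(2, M(3)))/4 + 3/7)*(-(0 - 1)) = -4465 - ((-1/3*3 - 1/3*2)**2/4 + 3/7)*(-(0 - 1)) = -4465 - ((-1 - 2/3)**2*(1/4) + 3*(1/7))*(-1*(-1)) = -4465 - ((-5/3)**2*(1/4) + 3/7) = -4465 - ((25/9)*(1/4) + 3/7) = -4465 - (25/36 + 3/7) = -4465 - 283/252 = -1125463/252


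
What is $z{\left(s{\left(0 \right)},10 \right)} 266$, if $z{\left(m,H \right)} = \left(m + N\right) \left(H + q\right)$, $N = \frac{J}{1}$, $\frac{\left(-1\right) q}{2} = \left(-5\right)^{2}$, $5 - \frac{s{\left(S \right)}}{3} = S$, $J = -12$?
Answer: $-31920$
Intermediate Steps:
$s{\left(S \right)} = 15 - 3 S$
$q = -50$ ($q = - 2 \left(-5\right)^{2} = \left(-2\right) 25 = -50$)
$N = -12$ ($N = - \frac{12}{1} = \left(-12\right) 1 = -12$)
$z{\left(m,H \right)} = \left(-50 + H\right) \left(-12 + m\right)$ ($z{\left(m,H \right)} = \left(m - 12\right) \left(H - 50\right) = \left(-12 + m\right) \left(-50 + H\right) = \left(-50 + H\right) \left(-12 + m\right)$)
$z{\left(s{\left(0 \right)},10 \right)} 266 = \left(600 - 50 \left(15 - 0\right) - 120 + 10 \left(15 - 0\right)\right) 266 = \left(600 - 50 \left(15 + 0\right) - 120 + 10 \left(15 + 0\right)\right) 266 = \left(600 - 750 - 120 + 10 \cdot 15\right) 266 = \left(600 - 750 - 120 + 150\right) 266 = \left(-120\right) 266 = -31920$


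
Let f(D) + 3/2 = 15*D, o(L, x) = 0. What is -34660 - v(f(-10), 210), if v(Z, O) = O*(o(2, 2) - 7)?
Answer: -33190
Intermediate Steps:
f(D) = -3/2 + 15*D
v(Z, O) = -7*O (v(Z, O) = O*(0 - 7) = O*(-7) = -7*O)
-34660 - v(f(-10), 210) = -34660 - (-7)*210 = -34660 - 1*(-1470) = -34660 + 1470 = -33190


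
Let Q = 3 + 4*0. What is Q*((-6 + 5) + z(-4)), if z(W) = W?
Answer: -15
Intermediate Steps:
Q = 3 (Q = 3 + 0 = 3)
Q*((-6 + 5) + z(-4)) = 3*((-6 + 5) - 4) = 3*(-1 - 4) = 3*(-5) = -15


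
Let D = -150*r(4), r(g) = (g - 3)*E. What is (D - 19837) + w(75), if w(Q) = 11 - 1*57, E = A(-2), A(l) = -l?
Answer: -20183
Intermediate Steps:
E = 2 (E = -1*(-2) = 2)
r(g) = -6 + 2*g (r(g) = (g - 3)*2 = (-3 + g)*2 = -6 + 2*g)
w(Q) = -46 (w(Q) = 11 - 57 = -46)
D = -300 (D = -150*(-6 + 2*4) = -150*(-6 + 8) = -150*2 = -300)
(D - 19837) + w(75) = (-300 - 19837) - 46 = -20137 - 46 = -20183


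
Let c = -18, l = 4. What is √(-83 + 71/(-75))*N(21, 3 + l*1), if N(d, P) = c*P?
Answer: -84*I*√4722/5 ≈ -1154.4*I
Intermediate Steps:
N(d, P) = -18*P
√(-83 + 71/(-75))*N(21, 3 + l*1) = √(-83 + 71/(-75))*(-18*(3 + 4*1)) = √(-83 + 71*(-1/75))*(-18*(3 + 4)) = √(-83 - 71/75)*(-18*7) = √(-6296/75)*(-126) = (2*I*√4722/15)*(-126) = -84*I*√4722/5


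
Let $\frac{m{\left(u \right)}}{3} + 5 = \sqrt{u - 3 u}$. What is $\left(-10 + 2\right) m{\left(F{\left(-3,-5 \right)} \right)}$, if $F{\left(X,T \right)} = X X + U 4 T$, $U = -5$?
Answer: $120 - 24 i \sqrt{218} \approx 120.0 - 354.36 i$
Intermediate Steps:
$F{\left(X,T \right)} = X^{2} - 20 T$ ($F{\left(X,T \right)} = X X + \left(-5\right) 4 T = X^{2} - 20 T$)
$m{\left(u \right)} = -15 + 3 \sqrt{2} \sqrt{- u}$ ($m{\left(u \right)} = -15 + 3 \sqrt{u - 3 u} = -15 + 3 \sqrt{- 2 u} = -15 + 3 \sqrt{2} \sqrt{- u}$)
$\left(-10 + 2\right) m{\left(F{\left(-3,-5 \right)} \right)} = \left(-10 + 2\right) \left(-15 + 3 \sqrt{2} \sqrt{- (\left(-3\right)^{2} - -100)}\right) = - 8 \left(-15 + 3 \sqrt{2} \sqrt{- (9 + 100)}\right) = - 8 \left(-15 + 3 \sqrt{2} \sqrt{\left(-1\right) 109}\right) = - 8 \left(-15 + 3 \sqrt{2} \sqrt{-109}\right) = - 8 \left(-15 + 3 \sqrt{2} i \sqrt{109}\right) = - 8 \left(-15 + 3 i \sqrt{218}\right) = 120 - 24 i \sqrt{218}$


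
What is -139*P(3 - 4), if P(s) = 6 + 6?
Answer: -1668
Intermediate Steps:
P(s) = 12
-139*P(3 - 4) = -139*12 = -1668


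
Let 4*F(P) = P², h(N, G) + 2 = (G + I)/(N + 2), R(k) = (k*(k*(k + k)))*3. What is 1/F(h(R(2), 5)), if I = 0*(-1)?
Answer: 400/361 ≈ 1.1080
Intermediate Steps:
R(k) = 6*k³ (R(k) = (k*(k*(2*k)))*3 = (k*(2*k²))*3 = (2*k³)*3 = 6*k³)
I = 0
h(N, G) = -2 + G/(2 + N) (h(N, G) = -2 + (G + 0)/(N + 2) = -2 + G/(2 + N))
F(P) = P²/4
1/F(h(R(2), 5)) = 1/(((-4 + 5 - 12*2³)/(2 + 6*2³))²/4) = 1/(((-4 + 5 - 12*8)/(2 + 6*8))²/4) = 1/(((-4 + 5 - 2*48)/(2 + 48))²/4) = 1/(((-4 + 5 - 96)/50)²/4) = 1/(((1/50)*(-95))²/4) = 1/((-19/10)²/4) = 1/((¼)*(361/100)) = 1/(361/400) = 400/361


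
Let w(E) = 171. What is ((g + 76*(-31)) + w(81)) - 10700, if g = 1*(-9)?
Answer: -12894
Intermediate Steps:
g = -9
((g + 76*(-31)) + w(81)) - 10700 = ((-9 + 76*(-31)) + 171) - 10700 = ((-9 - 2356) + 171) - 10700 = (-2365 + 171) - 10700 = -2194 - 10700 = -12894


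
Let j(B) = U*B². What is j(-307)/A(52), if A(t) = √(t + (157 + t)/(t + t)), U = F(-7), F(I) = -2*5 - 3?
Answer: -2450474*√146042/5617 ≈ -1.6672e+5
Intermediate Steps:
F(I) = -13 (F(I) = -10 - 3 = -13)
U = -13
j(B) = -13*B²
A(t) = √(t + (157 + t)/(2*t)) (A(t) = √(t + (157 + t)/((2*t))) = √(t + (157 + t)*(1/(2*t))) = √(t + (157 + t)/(2*t)))
j(-307)/A(52) = (-13*(-307)²)/((√(2 + 4*52 + 314/52)/2)) = (-13*94249)/((√(2 + 208 + 314*(1/52))/2)) = -1225237*2/√(2 + 208 + 157/26) = -1225237*2*√146042/5617 = -2450474*√146042/5617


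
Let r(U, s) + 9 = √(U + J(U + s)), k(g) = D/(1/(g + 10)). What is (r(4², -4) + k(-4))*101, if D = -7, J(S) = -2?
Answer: -5151 + 101*√14 ≈ -4773.1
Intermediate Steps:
k(g) = -70 - 7*g (k(g) = -(70 + 7*g) = -7*(10 + g) = -70 - 7*g)
r(U, s) = -9 + √(-2 + U) (r(U, s) = -9 + √(U - 2) = -9 + √(-2 + U))
(r(4², -4) + k(-4))*101 = ((-9 + √(-2 + 4²)) + (-70 - 7*(-4)))*101 = ((-9 + √(-2 + 16)) + (-70 + 28))*101 = ((-9 + √14) - 42)*101 = (-51 + √14)*101 = -5151 + 101*√14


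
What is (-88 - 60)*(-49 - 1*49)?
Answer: 14504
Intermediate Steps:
(-88 - 60)*(-49 - 1*49) = -148*(-49 - 49) = -148*(-98) = 14504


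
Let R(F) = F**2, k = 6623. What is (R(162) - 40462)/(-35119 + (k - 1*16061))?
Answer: 14218/44557 ≈ 0.31910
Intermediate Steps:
(R(162) - 40462)/(-35119 + (k - 1*16061)) = (162**2 - 40462)/(-35119 + (6623 - 1*16061)) = (26244 - 40462)/(-35119 + (6623 - 16061)) = -14218/(-35119 - 9438) = -14218/(-44557) = -14218*(-1/44557) = 14218/44557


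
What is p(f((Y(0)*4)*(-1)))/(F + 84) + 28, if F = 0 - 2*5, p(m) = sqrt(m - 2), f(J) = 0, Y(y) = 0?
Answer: 28 + I*sqrt(2)/74 ≈ 28.0 + 0.019111*I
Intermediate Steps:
p(m) = sqrt(-2 + m)
F = -10 (F = 0 - 10 = -10)
p(f((Y(0)*4)*(-1)))/(F + 84) + 28 = sqrt(-2 + 0)/(-10 + 84) + 28 = sqrt(-2)/74 + 28 = (I*sqrt(2))*(1/74) + 28 = I*sqrt(2)/74 + 28 = 28 + I*sqrt(2)/74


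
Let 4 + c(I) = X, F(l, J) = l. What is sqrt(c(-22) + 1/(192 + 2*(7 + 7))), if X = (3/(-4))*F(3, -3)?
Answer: I*sqrt(75570)/110 ≈ 2.4991*I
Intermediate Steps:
X = -9/4 (X = (3/(-4))*3 = (3*(-1/4))*3 = -3/4*3 = -9/4 ≈ -2.2500)
c(I) = -25/4 (c(I) = -4 - 9/4 = -25/4)
sqrt(c(-22) + 1/(192 + 2*(7 + 7))) = sqrt(-25/4 + 1/(192 + 2*(7 + 7))) = sqrt(-25/4 + 1/(192 + 2*14)) = sqrt(-25/4 + 1/(192 + 28)) = sqrt(-25/4 + 1/220) = sqrt(-687/110) = I*sqrt(75570)/110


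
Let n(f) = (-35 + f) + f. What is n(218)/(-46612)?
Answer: -401/46612 ≈ -0.0086029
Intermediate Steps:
n(f) = -35 + 2*f
n(218)/(-46612) = (-35 + 2*218)/(-46612) = (-35 + 436)*(-1/46612) = 401*(-1/46612) = -401/46612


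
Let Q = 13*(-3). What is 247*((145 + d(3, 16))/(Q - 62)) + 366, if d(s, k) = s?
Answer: 410/101 ≈ 4.0594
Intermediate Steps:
Q = -39
247*((145 + d(3, 16))/(Q - 62)) + 366 = 247*((145 + 3)/(-39 - 62)) + 366 = 247*(148/(-101)) + 366 = 247*(148*(-1/101)) + 366 = 247*(-148/101) + 366 = -36556/101 + 366 = 410/101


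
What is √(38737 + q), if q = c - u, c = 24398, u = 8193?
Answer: √54942 ≈ 234.40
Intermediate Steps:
q = 16205 (q = 24398 - 1*8193 = 24398 - 8193 = 16205)
√(38737 + q) = √(38737 + 16205) = √54942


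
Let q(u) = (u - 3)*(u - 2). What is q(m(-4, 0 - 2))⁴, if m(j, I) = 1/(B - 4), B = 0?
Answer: 187388721/65536 ≈ 2859.3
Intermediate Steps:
m(j, I) = -¼ (m(j, I) = 1/(0 - 4) = 1/(-4) = -¼)
q(u) = (-3 + u)*(-2 + u)
q(m(-4, 0 - 2))⁴ = (6 + (-¼)² - 5*(-¼))⁴ = (6 + 1/16 + 5/4)⁴ = (117/16)⁴ = 187388721/65536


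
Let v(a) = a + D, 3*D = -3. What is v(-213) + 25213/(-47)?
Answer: -35271/47 ≈ -750.45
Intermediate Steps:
D = -1 (D = (⅓)*(-3) = -1)
v(a) = -1 + a (v(a) = a - 1 = -1 + a)
v(-213) + 25213/(-47) = (-1 - 213) + 25213/(-47) = -214 + 25213*(-1/47) = -214 - 25213/47 = -35271/47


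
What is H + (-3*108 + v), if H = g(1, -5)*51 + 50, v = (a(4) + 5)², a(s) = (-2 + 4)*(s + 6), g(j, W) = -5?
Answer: 96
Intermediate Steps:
a(s) = 12 + 2*s (a(s) = 2*(6 + s) = 12 + 2*s)
v = 625 (v = ((12 + 2*4) + 5)² = ((12 + 8) + 5)² = (20 + 5)² = 25² = 625)
H = -205 (H = -5*51 + 50 = -255 + 50 = -205)
H + (-3*108 + v) = -205 + (-3*108 + 625) = -205 + (-324 + 625) = -205 + 301 = 96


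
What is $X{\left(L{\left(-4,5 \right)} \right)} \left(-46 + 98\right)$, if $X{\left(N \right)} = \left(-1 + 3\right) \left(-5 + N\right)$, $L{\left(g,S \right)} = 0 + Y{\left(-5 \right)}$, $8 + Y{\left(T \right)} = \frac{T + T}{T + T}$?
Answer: $-1248$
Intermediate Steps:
$Y{\left(T \right)} = -7$ ($Y{\left(T \right)} = -8 + \frac{T + T}{T + T} = -8 + \frac{2 T}{2 T} = -8 + 2 T \frac{1}{2 T} = -8 + 1 = -7$)
$L{\left(g,S \right)} = -7$ ($L{\left(g,S \right)} = 0 - 7 = -7$)
$X{\left(N \right)} = -10 + 2 N$ ($X{\left(N \right)} = 2 \left(-5 + N\right) = -10 + 2 N$)
$X{\left(L{\left(-4,5 \right)} \right)} \left(-46 + 98\right) = \left(-10 + 2 \left(-7\right)\right) \left(-46 + 98\right) = \left(-10 - 14\right) 52 = \left(-24\right) 52 = -1248$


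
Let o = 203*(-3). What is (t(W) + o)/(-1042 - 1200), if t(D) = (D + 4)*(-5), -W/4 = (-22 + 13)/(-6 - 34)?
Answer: 1249/4484 ≈ 0.27855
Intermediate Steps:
o = -609
W = -9/10 (W = -4*(-22 + 13)/(-6 - 34) = -(-36)/(-40) = -(-36)*(-1)/40 = -4*9/40 = -9/10 ≈ -0.90000)
t(D) = -20 - 5*D (t(D) = (4 + D)*(-5) = -20 - 5*D)
(t(W) + o)/(-1042 - 1200) = ((-20 - 5*(-9/10)) - 609)/(-1042 - 1200) = ((-20 + 9/2) - 609)/(-2242) = (-31/2 - 609)*(-1/2242) = -1249/2*(-1/2242) = 1249/4484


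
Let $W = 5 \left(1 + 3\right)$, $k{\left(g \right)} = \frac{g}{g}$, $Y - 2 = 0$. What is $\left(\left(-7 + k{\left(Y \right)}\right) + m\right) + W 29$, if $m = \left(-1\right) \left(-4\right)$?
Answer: $578$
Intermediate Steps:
$Y = 2$ ($Y = 2 + 0 = 2$)
$m = 4$
$k{\left(g \right)} = 1$
$W = 20$ ($W = 5 \cdot 4 = 20$)
$\left(\left(-7 + k{\left(Y \right)}\right) + m\right) + W 29 = \left(\left(-7 + 1\right) + 4\right) + 20 \cdot 29 = \left(-6 + 4\right) + 580 = -2 + 580 = 578$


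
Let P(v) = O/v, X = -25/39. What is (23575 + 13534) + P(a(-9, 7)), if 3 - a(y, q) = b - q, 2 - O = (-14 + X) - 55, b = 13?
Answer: 4338959/117 ≈ 37085.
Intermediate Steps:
X = -25/39 (X = -25*1/39 = -25/39 ≈ -0.64103)
O = 2794/39 (O = 2 - ((-14 - 25/39) - 55) = 2 - (-571/39 - 55) = 2 - 1*(-2716/39) = 2 + 2716/39 = 2794/39 ≈ 71.641)
a(y, q) = -10 + q (a(y, q) = 3 - (13 - q) = 3 + (-13 + q) = -10 + q)
P(v) = 2794/(39*v)
(23575 + 13534) + P(a(-9, 7)) = (23575 + 13534) + 2794/(39*(-10 + 7)) = 37109 + (2794/39)/(-3) = 37109 + (2794/39)*(-⅓) = 37109 - 2794/117 = 4338959/117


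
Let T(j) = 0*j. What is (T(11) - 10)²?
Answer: 100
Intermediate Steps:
T(j) = 0
(T(11) - 10)² = (0 - 10)² = (-10)² = 100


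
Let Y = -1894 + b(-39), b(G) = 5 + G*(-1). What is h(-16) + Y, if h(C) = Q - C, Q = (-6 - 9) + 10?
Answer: -1839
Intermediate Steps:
Q = -5 (Q = -15 + 10 = -5)
b(G) = 5 - G
h(C) = -5 - C
Y = -1850 (Y = -1894 + (5 - 1*(-39)) = -1894 + (5 + 39) = -1894 + 44 = -1850)
h(-16) + Y = (-5 - 1*(-16)) - 1850 = (-5 + 16) - 1850 = 11 - 1850 = -1839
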